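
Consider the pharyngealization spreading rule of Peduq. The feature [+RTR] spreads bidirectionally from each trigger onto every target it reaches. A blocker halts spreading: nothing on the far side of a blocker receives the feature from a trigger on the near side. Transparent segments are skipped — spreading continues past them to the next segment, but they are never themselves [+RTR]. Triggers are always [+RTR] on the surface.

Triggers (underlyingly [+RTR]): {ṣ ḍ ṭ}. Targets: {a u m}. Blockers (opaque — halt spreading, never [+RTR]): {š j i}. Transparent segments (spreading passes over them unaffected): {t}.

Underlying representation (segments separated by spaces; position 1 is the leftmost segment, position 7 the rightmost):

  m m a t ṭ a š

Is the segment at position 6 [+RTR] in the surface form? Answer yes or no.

From /ṭ/ at 5 rightward: 6 /a/ → [+RTR]; 7 /š/ blocks.
From /ṭ/ at 5 leftward: 4 /t/ transparent; 3 /a/ → [+RTR]; 2 /m/ → [+RTR]; 1 /m/ → [+RTR]; word edge.
[+RTR] positions on the surface: 1 2 3 5 6.

yes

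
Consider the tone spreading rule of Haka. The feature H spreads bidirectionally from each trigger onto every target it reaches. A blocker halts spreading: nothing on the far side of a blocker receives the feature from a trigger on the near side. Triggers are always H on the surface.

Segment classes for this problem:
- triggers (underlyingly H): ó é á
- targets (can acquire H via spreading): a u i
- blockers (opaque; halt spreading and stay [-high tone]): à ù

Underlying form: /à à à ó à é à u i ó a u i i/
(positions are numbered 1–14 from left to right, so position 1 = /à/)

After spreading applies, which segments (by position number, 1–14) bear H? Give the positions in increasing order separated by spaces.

From /ó/ at 4 rightward: 5 /à/ blocks.
From /ó/ at 4 leftward: 3 /à/ blocks.
From /é/ at 6 rightward: 7 /à/ blocks.
From /é/ at 6 leftward: 5 /à/ blocks.
From /ó/ at 10 rightward: 11 /a/ → H; 12 /u/ → H; 13 /i/ → H; 14 /i/ → H; word edge.
From /ó/ at 10 leftward: 9 /i/ → H; 8 /u/ → H; 7 /à/ blocks.

4 6 8 9 10 11 12 13 14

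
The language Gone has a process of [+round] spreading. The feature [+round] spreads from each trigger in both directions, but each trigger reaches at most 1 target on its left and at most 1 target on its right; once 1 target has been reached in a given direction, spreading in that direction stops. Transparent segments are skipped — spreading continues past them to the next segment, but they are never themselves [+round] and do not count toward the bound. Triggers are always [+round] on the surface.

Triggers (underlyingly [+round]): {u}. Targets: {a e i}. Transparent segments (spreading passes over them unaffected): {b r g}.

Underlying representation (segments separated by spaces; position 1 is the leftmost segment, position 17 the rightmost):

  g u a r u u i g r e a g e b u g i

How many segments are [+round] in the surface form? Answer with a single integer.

8

From /u/ at 2 rightward: 3 /a/ → [+round]; bound reached.
From /u/ at 2 leftward: 1 /g/ transparent; word edge.
From /u/ at 5 rightward: 6 /u/ is itself a trigger — this domain ends here.
From /u/ at 5 leftward: 4 /r/ transparent; 3 /a/ → [+round]; bound reached.
From /u/ at 6 rightward: 7 /i/ → [+round]; bound reached.
From /u/ at 6 leftward: 5 /u/ is itself a trigger — this domain ends here.
From /u/ at 15 rightward: 16 /g/ transparent; 17 /i/ → [+round]; bound reached.
From /u/ at 15 leftward: 14 /b/ transparent; 13 /e/ → [+round]; bound reached.
Targets with no active source: positions 10 11 stay [-round].
[+round] positions on the surface: 2 3 5 6 7 13 15 17.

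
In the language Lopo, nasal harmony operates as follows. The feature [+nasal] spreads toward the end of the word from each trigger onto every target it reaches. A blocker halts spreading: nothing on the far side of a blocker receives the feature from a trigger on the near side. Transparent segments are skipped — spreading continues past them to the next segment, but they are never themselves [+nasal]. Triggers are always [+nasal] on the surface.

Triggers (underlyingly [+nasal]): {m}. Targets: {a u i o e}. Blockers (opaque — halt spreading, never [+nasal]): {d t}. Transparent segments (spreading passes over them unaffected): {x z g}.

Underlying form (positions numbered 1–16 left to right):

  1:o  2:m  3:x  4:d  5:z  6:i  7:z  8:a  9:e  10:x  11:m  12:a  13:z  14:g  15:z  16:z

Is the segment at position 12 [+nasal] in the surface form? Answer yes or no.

yes

From /m/ at 2 rightward: 3 /x/ transparent; 4 /d/ blocks.
From /m/ at 11 rightward: 12 /a/ → [+nasal]; 13 /z/ transparent; 14 /g/ transparent; 15 /z/ transparent; 16 /z/ transparent; word edge.
Targets with no active source: positions 1 6 8 9 stay [-nasal].
[+nasal] positions on the surface: 2 11 12.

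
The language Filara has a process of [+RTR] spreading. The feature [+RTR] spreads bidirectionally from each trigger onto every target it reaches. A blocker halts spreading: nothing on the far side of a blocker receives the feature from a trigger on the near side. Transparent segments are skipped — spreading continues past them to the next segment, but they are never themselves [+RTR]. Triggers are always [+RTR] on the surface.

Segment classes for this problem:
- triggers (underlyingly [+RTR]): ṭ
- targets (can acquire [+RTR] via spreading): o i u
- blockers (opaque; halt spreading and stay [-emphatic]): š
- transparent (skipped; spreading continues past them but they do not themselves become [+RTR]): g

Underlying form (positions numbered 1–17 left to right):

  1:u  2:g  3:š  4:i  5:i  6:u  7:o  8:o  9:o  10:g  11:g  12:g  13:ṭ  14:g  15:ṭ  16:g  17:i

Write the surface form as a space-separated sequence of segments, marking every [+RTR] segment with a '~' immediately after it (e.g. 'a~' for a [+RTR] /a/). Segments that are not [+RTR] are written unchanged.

From /ṭ/ at 13 rightward: 14 /g/ transparent; 15 /ṭ/ is itself a trigger — this domain ends here.
From /ṭ/ at 13 leftward: 12 /g/ transparent; 11 /g/ transparent; 10 /g/ transparent; 9 /o/ → [+RTR]; 8 /o/ → [+RTR]; 7 /o/ → [+RTR]; 6 /u/ → [+RTR]; 5 /i/ → [+RTR]; 4 /i/ → [+RTR]; 3 /š/ blocks.
From /ṭ/ at 15 rightward: 16 /g/ transparent; 17 /i/ → [+RTR]; word edge.
From /ṭ/ at 15 leftward: 14 /g/ transparent; 13 /ṭ/ is itself a trigger — this domain ends here.
Target with no active source: position 1 stays [-emphatic].
[+RTR] positions on the surface: 4 5 6 7 8 9 13 15 17.

u g š i~ i~ u~ o~ o~ o~ g g g ṭ~ g ṭ~ g i~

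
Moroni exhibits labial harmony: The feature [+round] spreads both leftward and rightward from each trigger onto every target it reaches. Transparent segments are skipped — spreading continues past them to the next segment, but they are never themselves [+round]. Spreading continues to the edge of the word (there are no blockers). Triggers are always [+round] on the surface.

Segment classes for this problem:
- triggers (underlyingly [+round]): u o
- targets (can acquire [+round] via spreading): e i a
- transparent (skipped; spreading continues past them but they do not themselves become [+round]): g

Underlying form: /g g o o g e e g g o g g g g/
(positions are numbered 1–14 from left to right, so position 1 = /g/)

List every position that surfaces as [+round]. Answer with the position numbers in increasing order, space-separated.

3 4 6 7 10

From /o/ at 3 rightward: 4 /o/ is itself a trigger — this domain ends here.
From /o/ at 3 leftward: 2 /g/ transparent; 1 /g/ transparent; word edge.
From /o/ at 4 rightward: 5 /g/ transparent; 6 /e/ → [+round]; 7 /e/ → [+round]; 8 /g/ transparent; 9 /g/ transparent; 10 /o/ is itself a trigger — this domain ends here.
From /o/ at 4 leftward: 3 /o/ is itself a trigger — this domain ends here.
From /o/ at 10 rightward: 11 /g/ transparent; 12 /g/ transparent; 13 /g/ transparent; 14 /g/ transparent; word edge.
From /o/ at 10 leftward: 9 /g/ transparent; 8 /g/ transparent; 7 /e/ → [+round]; 6 /e/ → [+round]; 5 /g/ transparent; 4 /o/ is itself a trigger — this domain ends here.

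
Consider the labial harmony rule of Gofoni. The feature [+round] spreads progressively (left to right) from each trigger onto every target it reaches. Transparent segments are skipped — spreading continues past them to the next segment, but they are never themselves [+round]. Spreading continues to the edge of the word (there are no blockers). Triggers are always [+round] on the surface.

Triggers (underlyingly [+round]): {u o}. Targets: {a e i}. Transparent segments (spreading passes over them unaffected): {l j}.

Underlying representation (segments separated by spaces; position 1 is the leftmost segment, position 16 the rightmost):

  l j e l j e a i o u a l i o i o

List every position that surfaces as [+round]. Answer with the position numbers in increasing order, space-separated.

9 10 11 13 14 15 16

From /o/ at 9 rightward: 10 /u/ is itself a trigger — this domain ends here.
From /u/ at 10 rightward: 11 /a/ → [+round]; 12 /l/ transparent; 13 /i/ → [+round]; 14 /o/ is itself a trigger — this domain ends here.
From /o/ at 14 rightward: 15 /i/ → [+round]; 16 /o/ is itself a trigger — this domain ends here.
From /o/ at 16 rightward: word edge.
Targets with no active source: positions 3 6 7 8 stay [-round].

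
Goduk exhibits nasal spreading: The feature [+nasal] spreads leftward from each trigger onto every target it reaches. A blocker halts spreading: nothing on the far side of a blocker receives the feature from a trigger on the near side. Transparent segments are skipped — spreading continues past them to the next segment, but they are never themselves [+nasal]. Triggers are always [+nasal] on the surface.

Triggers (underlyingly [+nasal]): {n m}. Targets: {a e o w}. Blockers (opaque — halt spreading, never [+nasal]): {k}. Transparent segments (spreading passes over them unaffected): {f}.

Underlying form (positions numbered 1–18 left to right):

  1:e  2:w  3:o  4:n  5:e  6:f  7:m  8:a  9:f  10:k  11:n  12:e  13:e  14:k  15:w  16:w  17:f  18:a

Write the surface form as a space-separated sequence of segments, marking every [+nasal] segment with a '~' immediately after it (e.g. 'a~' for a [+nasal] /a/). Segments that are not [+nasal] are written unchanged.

e~ w~ o~ n~ e~ f m~ a f k n~ e e k w w f a

From /n/ at 4 leftward: 3 /o/ → [+nasal]; 2 /w/ → [+nasal]; 1 /e/ → [+nasal]; word edge.
From /m/ at 7 leftward: 6 /f/ transparent; 5 /e/ → [+nasal]; 4 /n/ is itself a trigger — this domain ends here.
From /n/ at 11 leftward: 10 /k/ blocks.
Targets with no active source: positions 8 12 13 15 16 18 stay [-nasal].
[+nasal] positions on the surface: 1 2 3 4 5 7 11.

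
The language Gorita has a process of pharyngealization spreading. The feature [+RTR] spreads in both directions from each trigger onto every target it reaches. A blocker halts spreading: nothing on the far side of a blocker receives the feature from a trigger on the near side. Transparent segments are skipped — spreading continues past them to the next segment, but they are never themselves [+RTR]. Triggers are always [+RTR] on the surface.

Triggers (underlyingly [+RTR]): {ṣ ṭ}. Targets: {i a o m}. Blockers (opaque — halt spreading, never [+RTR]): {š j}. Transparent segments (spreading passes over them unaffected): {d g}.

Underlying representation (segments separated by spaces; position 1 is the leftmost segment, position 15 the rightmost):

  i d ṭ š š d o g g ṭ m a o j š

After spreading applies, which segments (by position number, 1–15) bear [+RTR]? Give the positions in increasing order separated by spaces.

From /ṭ/ at 3 rightward: 4 /š/ blocks.
From /ṭ/ at 3 leftward: 2 /d/ transparent; 1 /i/ → [+RTR]; word edge.
From /ṭ/ at 10 rightward: 11 /m/ → [+RTR]; 12 /a/ → [+RTR]; 13 /o/ → [+RTR]; 14 /j/ blocks.
From /ṭ/ at 10 leftward: 9 /g/ transparent; 8 /g/ transparent; 7 /o/ → [+RTR]; 6 /d/ transparent; 5 /š/ blocks.

1 3 7 10 11 12 13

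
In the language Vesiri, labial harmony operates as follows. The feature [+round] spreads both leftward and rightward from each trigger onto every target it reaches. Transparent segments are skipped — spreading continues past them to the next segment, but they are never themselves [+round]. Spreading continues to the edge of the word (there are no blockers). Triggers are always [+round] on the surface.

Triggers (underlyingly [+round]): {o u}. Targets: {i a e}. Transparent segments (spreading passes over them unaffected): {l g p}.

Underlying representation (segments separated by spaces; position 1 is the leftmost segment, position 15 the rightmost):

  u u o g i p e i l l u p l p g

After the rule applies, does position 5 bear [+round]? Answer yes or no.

yes

From /u/ at 1 rightward: 2 /u/ is itself a trigger — this domain ends here.
From /u/ at 1 leftward: word edge.
From /u/ at 2 rightward: 3 /o/ is itself a trigger — this domain ends here.
From /u/ at 2 leftward: 1 /u/ is itself a trigger — this domain ends here.
From /o/ at 3 rightward: 4 /g/ transparent; 5 /i/ → [+round]; 6 /p/ transparent; 7 /e/ → [+round]; 8 /i/ → [+round]; 9 /l/ transparent; 10 /l/ transparent; 11 /u/ is itself a trigger — this domain ends here.
From /o/ at 3 leftward: 2 /u/ is itself a trigger — this domain ends here.
From /u/ at 11 rightward: 12 /p/ transparent; 13 /l/ transparent; 14 /p/ transparent; 15 /g/ transparent; word edge.
From /u/ at 11 leftward: 10 /l/ transparent; 9 /l/ transparent; 8 /i/ → [+round]; 7 /e/ → [+round]; 6 /p/ transparent; 5 /i/ → [+round]; 4 /g/ transparent; 3 /o/ is itself a trigger — this domain ends here.
[+round] positions on the surface: 1 2 3 5 7 8 11.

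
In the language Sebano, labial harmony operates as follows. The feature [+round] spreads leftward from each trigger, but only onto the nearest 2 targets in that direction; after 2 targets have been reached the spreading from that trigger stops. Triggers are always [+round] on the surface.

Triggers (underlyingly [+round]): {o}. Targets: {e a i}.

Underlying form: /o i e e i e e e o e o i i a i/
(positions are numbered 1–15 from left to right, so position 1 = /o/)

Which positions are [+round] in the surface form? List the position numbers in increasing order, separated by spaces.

1 7 8 9 10 11

From /o/ at 1 leftward: word edge.
From /o/ at 9 leftward: 8 /e/ → [+round]; 7 /e/ → [+round]; bound reached.
From /o/ at 11 leftward: 10 /e/ → [+round]; 9 /o/ is itself a trigger — this domain ends here.
Targets with no active source: positions 2 3 4 5 6 12 13 14 15 stay [-round].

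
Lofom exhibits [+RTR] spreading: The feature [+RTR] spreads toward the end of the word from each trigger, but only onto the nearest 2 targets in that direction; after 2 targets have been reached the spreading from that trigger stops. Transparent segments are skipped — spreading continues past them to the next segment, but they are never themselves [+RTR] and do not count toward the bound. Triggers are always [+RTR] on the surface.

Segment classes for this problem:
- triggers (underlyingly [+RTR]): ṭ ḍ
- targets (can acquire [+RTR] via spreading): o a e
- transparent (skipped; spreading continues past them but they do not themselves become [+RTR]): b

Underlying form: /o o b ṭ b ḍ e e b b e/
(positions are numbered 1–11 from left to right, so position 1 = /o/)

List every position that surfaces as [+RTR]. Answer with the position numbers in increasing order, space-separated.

From /ṭ/ at 4 rightward: 5 /b/ transparent; 6 /ḍ/ is itself a trigger — this domain ends here.
From /ḍ/ at 6 rightward: 7 /e/ → [+RTR]; 8 /e/ → [+RTR]; bound reached.
Targets with no active source: positions 1 2 11 stay [-emphatic].

4 6 7 8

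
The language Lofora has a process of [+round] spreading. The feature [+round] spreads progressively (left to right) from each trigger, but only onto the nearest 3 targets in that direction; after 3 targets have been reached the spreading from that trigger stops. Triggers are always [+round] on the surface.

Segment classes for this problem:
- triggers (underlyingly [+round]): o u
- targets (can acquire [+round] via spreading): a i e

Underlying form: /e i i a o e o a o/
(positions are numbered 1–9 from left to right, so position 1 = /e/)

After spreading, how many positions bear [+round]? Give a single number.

From /o/ at 5 rightward: 6 /e/ → [+round]; 7 /o/ is itself a trigger — this domain ends here.
From /o/ at 7 rightward: 8 /a/ → [+round]; 9 /o/ is itself a trigger — this domain ends here.
From /o/ at 9 rightward: word edge.
Targets with no active source: positions 1 2 3 4 stay [-round].
[+round] positions on the surface: 5 6 7 8 9.

5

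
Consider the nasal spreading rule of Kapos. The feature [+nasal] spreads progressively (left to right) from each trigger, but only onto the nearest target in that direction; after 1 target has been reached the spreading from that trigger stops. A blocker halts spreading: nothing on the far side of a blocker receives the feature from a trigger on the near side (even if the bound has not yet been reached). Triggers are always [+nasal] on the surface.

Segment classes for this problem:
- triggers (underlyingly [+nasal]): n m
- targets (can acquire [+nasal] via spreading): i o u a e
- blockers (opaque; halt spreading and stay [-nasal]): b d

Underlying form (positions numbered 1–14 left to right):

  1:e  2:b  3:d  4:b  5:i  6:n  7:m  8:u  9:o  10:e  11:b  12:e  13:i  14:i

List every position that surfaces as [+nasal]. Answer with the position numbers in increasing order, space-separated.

From /n/ at 6 rightward: 7 /m/ is itself a trigger — this domain ends here.
From /m/ at 7 rightward: 8 /u/ → [+nasal]; bound reached.
Targets with no active source: positions 1 5 9 10 12 13 14 stay [-nasal].

6 7 8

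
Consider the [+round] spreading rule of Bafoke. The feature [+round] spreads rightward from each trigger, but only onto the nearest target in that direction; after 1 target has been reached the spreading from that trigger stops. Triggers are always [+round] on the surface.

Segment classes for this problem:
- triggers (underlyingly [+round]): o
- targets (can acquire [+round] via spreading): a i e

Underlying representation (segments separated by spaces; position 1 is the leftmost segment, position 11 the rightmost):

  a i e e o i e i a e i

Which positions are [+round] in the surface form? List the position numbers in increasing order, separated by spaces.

5 6

From /o/ at 5 rightward: 6 /i/ → [+round]; bound reached.
Targets with no active source: positions 1 2 3 4 7 8 9 10 11 stay [-round].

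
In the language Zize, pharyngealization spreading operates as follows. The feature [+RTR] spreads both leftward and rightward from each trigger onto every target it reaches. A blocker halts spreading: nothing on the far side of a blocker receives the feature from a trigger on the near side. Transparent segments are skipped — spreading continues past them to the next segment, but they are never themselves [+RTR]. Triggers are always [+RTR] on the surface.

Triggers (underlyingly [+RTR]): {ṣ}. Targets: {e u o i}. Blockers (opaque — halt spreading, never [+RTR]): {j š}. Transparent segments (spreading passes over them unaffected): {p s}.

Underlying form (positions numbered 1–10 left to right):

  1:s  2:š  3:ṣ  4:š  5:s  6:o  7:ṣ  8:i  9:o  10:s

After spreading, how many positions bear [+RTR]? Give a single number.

From /ṣ/ at 3 rightward: 4 /š/ blocks.
From /ṣ/ at 3 leftward: 2 /š/ blocks.
From /ṣ/ at 7 rightward: 8 /i/ → [+RTR]; 9 /o/ → [+RTR]; 10 /s/ transparent; word edge.
From /ṣ/ at 7 leftward: 6 /o/ → [+RTR]; 5 /s/ transparent; 4 /š/ blocks.
[+RTR] positions on the surface: 3 6 7 8 9.

5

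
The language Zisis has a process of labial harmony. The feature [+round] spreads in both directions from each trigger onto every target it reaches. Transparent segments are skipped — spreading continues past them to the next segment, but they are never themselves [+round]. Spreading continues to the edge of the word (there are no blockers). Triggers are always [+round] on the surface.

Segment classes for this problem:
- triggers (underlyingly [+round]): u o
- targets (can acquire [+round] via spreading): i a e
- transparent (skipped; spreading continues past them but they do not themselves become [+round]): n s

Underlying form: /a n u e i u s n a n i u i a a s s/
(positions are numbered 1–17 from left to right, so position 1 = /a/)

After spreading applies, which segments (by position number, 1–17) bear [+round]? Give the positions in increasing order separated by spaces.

1 3 4 5 6 9 11 12 13 14 15

From /u/ at 3 rightward: 4 /e/ → [+round]; 5 /i/ → [+round]; 6 /u/ is itself a trigger — this domain ends here.
From /u/ at 3 leftward: 2 /n/ transparent; 1 /a/ → [+round]; word edge.
From /u/ at 6 rightward: 7 /s/ transparent; 8 /n/ transparent; 9 /a/ → [+round]; 10 /n/ transparent; 11 /i/ → [+round]; 12 /u/ is itself a trigger — this domain ends here.
From /u/ at 6 leftward: 5 /i/ → [+round]; 4 /e/ → [+round]; 3 /u/ is itself a trigger — this domain ends here.
From /u/ at 12 rightward: 13 /i/ → [+round]; 14 /a/ → [+round]; 15 /a/ → [+round]; 16 /s/ transparent; 17 /s/ transparent; word edge.
From /u/ at 12 leftward: 11 /i/ → [+round]; 10 /n/ transparent; 9 /a/ → [+round]; 8 /n/ transparent; 7 /s/ transparent; 6 /u/ is itself a trigger — this domain ends here.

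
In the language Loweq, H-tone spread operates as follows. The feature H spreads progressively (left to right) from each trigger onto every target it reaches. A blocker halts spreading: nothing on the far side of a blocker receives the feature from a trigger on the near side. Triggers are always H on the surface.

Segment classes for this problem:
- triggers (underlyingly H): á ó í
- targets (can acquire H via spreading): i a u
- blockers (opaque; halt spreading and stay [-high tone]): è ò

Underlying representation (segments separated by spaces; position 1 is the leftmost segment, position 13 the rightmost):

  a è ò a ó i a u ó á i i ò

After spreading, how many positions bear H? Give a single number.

8

From /ó/ at 5 rightward: 6 /i/ → H; 7 /a/ → H; 8 /u/ → H; 9 /ó/ is itself a trigger — this domain ends here.
From /ó/ at 9 rightward: 10 /á/ is itself a trigger — this domain ends here.
From /á/ at 10 rightward: 11 /i/ → H; 12 /i/ → H; 13 /ò/ blocks.
Targets with no active source: positions 1 4 stay [-high tone].
H positions on the surface: 5 6 7 8 9 10 11 12.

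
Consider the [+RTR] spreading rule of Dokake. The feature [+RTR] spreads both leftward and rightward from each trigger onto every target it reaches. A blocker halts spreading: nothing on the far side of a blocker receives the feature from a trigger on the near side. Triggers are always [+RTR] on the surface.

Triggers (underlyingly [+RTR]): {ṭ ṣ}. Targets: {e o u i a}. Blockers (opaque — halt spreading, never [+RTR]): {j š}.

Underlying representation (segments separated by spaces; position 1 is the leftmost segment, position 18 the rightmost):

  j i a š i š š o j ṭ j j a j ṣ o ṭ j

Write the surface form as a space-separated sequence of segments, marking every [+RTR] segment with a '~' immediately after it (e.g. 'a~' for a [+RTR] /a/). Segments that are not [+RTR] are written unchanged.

j i a š i š š o j ṭ~ j j a j ṣ~ o~ ṭ~ j

From /ṭ/ at 10 rightward: 11 /j/ blocks.
From /ṭ/ at 10 leftward: 9 /j/ blocks.
From /ṣ/ at 15 rightward: 16 /o/ → [+RTR]; 17 /ṭ/ is itself a trigger — this domain ends here.
From /ṣ/ at 15 leftward: 14 /j/ blocks.
From /ṭ/ at 17 rightward: 18 /j/ blocks.
From /ṭ/ at 17 leftward: 16 /o/ → [+RTR]; 15 /ṣ/ is itself a trigger — this domain ends here.
Targets with no active source: positions 2 3 5 8 13 stay [-emphatic].
[+RTR] positions on the surface: 10 15 16 17.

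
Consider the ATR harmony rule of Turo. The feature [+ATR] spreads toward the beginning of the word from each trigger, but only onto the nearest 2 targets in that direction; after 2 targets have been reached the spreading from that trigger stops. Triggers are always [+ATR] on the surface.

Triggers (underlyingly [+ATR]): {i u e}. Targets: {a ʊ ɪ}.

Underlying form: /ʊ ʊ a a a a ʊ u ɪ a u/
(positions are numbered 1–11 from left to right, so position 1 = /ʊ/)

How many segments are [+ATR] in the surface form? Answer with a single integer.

From /u/ at 8 leftward: 7 /ʊ/ → [+ATR]; 6 /a/ → [+ATR]; bound reached.
From /u/ at 11 leftward: 10 /a/ → [+ATR]; 9 /ɪ/ → [+ATR]; bound reached.
Targets with no active source: positions 1 2 3 4 5 stay [-ATR].
[+ATR] positions on the surface: 6 7 8 9 10 11.

6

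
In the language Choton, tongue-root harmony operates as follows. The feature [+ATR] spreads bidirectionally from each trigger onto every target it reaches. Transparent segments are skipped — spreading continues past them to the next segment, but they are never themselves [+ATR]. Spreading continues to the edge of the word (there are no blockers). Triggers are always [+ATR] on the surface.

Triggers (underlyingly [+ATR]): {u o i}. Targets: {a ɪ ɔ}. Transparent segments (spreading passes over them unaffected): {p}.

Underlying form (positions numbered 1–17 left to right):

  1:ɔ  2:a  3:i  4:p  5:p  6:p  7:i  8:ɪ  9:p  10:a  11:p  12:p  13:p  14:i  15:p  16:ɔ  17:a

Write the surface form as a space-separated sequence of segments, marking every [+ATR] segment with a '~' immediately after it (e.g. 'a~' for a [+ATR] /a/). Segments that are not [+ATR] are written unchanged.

ɔ~ a~ i~ p p p i~ ɪ~ p a~ p p p i~ p ɔ~ a~

From /i/ at 3 rightward: 4 /p/ transparent; 5 /p/ transparent; 6 /p/ transparent; 7 /i/ is itself a trigger — this domain ends here.
From /i/ at 3 leftward: 2 /a/ → [+ATR]; 1 /ɔ/ → [+ATR]; word edge.
From /i/ at 7 rightward: 8 /ɪ/ → [+ATR]; 9 /p/ transparent; 10 /a/ → [+ATR]; 11 /p/ transparent; 12 /p/ transparent; 13 /p/ transparent; 14 /i/ is itself a trigger — this domain ends here.
From /i/ at 7 leftward: 6 /p/ transparent; 5 /p/ transparent; 4 /p/ transparent; 3 /i/ is itself a trigger — this domain ends here.
From /i/ at 14 rightward: 15 /p/ transparent; 16 /ɔ/ → [+ATR]; 17 /a/ → [+ATR]; word edge.
From /i/ at 14 leftward: 13 /p/ transparent; 12 /p/ transparent; 11 /p/ transparent; 10 /a/ → [+ATR]; 9 /p/ transparent; 8 /ɪ/ → [+ATR]; 7 /i/ is itself a trigger — this domain ends here.
[+ATR] positions on the surface: 1 2 3 7 8 10 14 16 17.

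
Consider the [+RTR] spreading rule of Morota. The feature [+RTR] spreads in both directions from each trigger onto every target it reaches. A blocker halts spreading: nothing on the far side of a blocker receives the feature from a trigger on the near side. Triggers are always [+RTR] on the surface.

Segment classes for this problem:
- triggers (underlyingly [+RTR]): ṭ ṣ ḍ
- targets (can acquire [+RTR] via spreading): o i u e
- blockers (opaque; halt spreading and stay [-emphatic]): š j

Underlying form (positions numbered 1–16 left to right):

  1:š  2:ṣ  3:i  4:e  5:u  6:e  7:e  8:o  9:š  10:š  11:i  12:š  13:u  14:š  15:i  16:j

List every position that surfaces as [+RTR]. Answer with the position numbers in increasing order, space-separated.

2 3 4 5 6 7 8

From /ṣ/ at 2 rightward: 3 /i/ → [+RTR]; 4 /e/ → [+RTR]; 5 /u/ → [+RTR]; 6 /e/ → [+RTR]; 7 /e/ → [+RTR]; 8 /o/ → [+RTR]; 9 /š/ blocks.
From /ṣ/ at 2 leftward: 1 /š/ blocks.
Targets with no active source: positions 11 13 15 stay [-emphatic].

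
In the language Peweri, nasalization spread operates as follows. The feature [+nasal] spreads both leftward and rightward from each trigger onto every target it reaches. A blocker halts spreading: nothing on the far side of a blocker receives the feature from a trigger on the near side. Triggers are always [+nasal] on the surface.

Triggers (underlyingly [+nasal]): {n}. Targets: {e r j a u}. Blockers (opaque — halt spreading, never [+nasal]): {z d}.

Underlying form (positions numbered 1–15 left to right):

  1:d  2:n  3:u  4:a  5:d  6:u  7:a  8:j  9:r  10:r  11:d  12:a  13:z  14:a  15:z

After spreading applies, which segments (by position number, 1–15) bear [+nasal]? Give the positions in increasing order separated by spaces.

2 3 4

From /n/ at 2 rightward: 3 /u/ → [+nasal]; 4 /a/ → [+nasal]; 5 /d/ blocks.
From /n/ at 2 leftward: 1 /d/ blocks.
Targets with no active source: positions 6 7 8 9 10 12 14 stay [-nasal].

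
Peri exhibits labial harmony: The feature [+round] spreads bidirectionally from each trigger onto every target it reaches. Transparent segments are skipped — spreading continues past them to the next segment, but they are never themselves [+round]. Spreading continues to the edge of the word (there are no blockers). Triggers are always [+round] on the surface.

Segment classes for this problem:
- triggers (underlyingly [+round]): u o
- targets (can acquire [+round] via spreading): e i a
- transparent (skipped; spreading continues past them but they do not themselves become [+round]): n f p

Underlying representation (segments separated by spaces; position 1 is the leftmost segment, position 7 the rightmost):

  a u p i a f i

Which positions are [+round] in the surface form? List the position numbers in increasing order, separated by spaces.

From /u/ at 2 rightward: 3 /p/ transparent; 4 /i/ → [+round]; 5 /a/ → [+round]; 6 /f/ transparent; 7 /i/ → [+round]; word edge.
From /u/ at 2 leftward: 1 /a/ → [+round]; word edge.

1 2 4 5 7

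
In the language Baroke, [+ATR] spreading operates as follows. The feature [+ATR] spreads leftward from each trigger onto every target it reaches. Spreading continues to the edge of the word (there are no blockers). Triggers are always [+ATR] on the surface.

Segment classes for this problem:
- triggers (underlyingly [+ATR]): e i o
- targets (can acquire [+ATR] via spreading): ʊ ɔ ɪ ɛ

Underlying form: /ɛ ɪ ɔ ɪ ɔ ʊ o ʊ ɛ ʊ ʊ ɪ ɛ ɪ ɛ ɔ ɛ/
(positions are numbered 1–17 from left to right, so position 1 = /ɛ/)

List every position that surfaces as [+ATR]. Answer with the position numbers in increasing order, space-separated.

From /o/ at 7 leftward: 6 /ʊ/ → [+ATR]; 5 /ɔ/ → [+ATR]; 4 /ɪ/ → [+ATR]; 3 /ɔ/ → [+ATR]; 2 /ɪ/ → [+ATR]; 1 /ɛ/ → [+ATR]; word edge.
Targets with no active source: positions 8 9 10 11 12 13 14 15 16 17 stay [-ATR].

1 2 3 4 5 6 7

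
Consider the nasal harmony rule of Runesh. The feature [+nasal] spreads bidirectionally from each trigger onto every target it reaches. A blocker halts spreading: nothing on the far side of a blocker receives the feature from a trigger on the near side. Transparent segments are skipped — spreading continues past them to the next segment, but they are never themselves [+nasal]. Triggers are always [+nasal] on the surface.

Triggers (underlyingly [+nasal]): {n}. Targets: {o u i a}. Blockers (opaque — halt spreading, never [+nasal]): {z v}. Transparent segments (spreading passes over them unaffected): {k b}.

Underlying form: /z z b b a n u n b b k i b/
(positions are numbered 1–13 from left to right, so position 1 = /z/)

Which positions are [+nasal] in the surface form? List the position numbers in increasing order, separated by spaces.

5 6 7 8 12

From /n/ at 6 rightward: 7 /u/ → [+nasal]; 8 /n/ is itself a trigger — this domain ends here.
From /n/ at 6 leftward: 5 /a/ → [+nasal]; 4 /b/ transparent; 3 /b/ transparent; 2 /z/ blocks.
From /n/ at 8 rightward: 9 /b/ transparent; 10 /b/ transparent; 11 /k/ transparent; 12 /i/ → [+nasal]; 13 /b/ transparent; word edge.
From /n/ at 8 leftward: 7 /u/ → [+nasal]; 6 /n/ is itself a trigger — this domain ends here.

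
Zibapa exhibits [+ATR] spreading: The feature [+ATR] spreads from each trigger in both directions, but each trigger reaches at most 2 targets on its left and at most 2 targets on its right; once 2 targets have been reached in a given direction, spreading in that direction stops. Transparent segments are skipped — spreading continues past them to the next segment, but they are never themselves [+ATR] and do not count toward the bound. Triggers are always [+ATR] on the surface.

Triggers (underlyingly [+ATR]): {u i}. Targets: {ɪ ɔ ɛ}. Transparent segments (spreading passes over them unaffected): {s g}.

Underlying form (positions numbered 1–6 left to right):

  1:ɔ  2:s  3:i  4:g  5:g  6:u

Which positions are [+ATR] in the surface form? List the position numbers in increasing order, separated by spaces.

From /i/ at 3 rightward: 4 /g/ transparent; 5 /g/ transparent; 6 /u/ is itself a trigger — this domain ends here.
From /i/ at 3 leftward: 2 /s/ transparent; 1 /ɔ/ → [+ATR]; word edge.
From /u/ at 6 rightward: word edge.
From /u/ at 6 leftward: 5 /g/ transparent; 4 /g/ transparent; 3 /i/ is itself a trigger — this domain ends here.

1 3 6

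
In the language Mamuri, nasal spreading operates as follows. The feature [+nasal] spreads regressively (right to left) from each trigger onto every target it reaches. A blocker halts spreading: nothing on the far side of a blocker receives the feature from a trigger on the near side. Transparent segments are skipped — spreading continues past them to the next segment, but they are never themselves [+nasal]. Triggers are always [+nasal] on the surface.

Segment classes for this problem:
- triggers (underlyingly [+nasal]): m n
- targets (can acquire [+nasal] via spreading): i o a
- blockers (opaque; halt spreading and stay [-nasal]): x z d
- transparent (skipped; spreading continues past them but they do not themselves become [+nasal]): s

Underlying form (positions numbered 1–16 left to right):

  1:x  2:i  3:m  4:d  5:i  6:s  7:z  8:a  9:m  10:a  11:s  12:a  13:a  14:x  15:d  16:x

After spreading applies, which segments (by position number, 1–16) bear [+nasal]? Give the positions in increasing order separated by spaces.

2 3 8 9

From /m/ at 3 leftward: 2 /i/ → [+nasal]; 1 /x/ blocks.
From /m/ at 9 leftward: 8 /a/ → [+nasal]; 7 /z/ blocks.
Targets with no active source: positions 5 10 12 13 stay [-nasal].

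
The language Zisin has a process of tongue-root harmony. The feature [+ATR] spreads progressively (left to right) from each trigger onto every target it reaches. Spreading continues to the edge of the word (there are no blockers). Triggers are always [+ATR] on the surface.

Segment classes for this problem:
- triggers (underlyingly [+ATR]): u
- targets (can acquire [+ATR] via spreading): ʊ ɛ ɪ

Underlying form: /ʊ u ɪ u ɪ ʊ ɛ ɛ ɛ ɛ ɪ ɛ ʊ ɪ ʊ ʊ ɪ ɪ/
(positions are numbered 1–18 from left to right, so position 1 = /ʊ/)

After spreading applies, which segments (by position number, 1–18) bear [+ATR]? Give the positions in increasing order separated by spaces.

From /u/ at 2 rightward: 3 /ɪ/ → [+ATR]; 4 /u/ is itself a trigger — this domain ends here.
From /u/ at 4 rightward: 5 /ɪ/ → [+ATR]; 6 /ʊ/ → [+ATR]; 7 /ɛ/ → [+ATR]; 8 /ɛ/ → [+ATR]; 9 /ɛ/ → [+ATR]; 10 /ɛ/ → [+ATR]; 11 /ɪ/ → [+ATR]; 12 /ɛ/ → [+ATR]; 13 /ʊ/ → [+ATR]; 14 /ɪ/ → [+ATR]; 15 /ʊ/ → [+ATR]; 16 /ʊ/ → [+ATR]; 17 /ɪ/ → [+ATR]; 18 /ɪ/ → [+ATR]; word edge.
Target with no active source: position 1 stays [-ATR].

2 3 4 5 6 7 8 9 10 11 12 13 14 15 16 17 18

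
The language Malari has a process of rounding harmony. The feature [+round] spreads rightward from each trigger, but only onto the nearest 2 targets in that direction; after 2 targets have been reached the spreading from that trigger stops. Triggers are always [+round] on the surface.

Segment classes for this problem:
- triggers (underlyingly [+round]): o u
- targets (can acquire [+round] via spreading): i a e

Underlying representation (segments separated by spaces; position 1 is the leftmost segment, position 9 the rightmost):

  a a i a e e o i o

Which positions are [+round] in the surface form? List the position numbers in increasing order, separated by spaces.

7 8 9

From /o/ at 7 rightward: 8 /i/ → [+round]; 9 /o/ is itself a trigger — this domain ends here.
From /o/ at 9 rightward: word edge.
Targets with no active source: positions 1 2 3 4 5 6 stay [-round].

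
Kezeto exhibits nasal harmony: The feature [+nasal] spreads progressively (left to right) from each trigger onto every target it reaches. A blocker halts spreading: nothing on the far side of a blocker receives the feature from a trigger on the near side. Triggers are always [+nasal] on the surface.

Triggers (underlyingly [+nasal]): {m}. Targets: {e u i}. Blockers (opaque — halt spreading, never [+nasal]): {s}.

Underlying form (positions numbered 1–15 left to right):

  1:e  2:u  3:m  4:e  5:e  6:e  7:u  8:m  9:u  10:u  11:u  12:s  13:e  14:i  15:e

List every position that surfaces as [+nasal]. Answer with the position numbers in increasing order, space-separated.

3 4 5 6 7 8 9 10 11

From /m/ at 3 rightward: 4 /e/ → [+nasal]; 5 /e/ → [+nasal]; 6 /e/ → [+nasal]; 7 /u/ → [+nasal]; 8 /m/ is itself a trigger — this domain ends here.
From /m/ at 8 rightward: 9 /u/ → [+nasal]; 10 /u/ → [+nasal]; 11 /u/ → [+nasal]; 12 /s/ blocks.
Targets with no active source: positions 1 2 13 14 15 stay [-nasal].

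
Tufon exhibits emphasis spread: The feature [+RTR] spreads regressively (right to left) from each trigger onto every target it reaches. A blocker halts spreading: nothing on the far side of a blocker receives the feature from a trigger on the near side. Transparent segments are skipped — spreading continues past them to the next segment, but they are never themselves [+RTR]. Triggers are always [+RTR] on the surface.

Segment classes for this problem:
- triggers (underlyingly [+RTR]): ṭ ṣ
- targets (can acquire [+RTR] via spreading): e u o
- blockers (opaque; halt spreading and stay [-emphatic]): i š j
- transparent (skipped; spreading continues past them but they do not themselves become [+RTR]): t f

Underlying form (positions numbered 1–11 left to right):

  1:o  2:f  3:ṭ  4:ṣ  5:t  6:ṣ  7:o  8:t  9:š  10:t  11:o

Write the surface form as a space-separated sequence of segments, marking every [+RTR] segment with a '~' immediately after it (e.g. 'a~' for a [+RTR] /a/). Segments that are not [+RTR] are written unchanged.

o~ f ṭ~ ṣ~ t ṣ~ o t š t o

From /ṭ/ at 3 leftward: 2 /f/ transparent; 1 /o/ → [+RTR]; word edge.
From /ṣ/ at 4 leftward: 3 /ṭ/ is itself a trigger — this domain ends here.
From /ṣ/ at 6 leftward: 5 /t/ transparent; 4 /ṣ/ is itself a trigger — this domain ends here.
Targets with no active source: positions 7 11 stay [-emphatic].
[+RTR] positions on the surface: 1 3 4 6.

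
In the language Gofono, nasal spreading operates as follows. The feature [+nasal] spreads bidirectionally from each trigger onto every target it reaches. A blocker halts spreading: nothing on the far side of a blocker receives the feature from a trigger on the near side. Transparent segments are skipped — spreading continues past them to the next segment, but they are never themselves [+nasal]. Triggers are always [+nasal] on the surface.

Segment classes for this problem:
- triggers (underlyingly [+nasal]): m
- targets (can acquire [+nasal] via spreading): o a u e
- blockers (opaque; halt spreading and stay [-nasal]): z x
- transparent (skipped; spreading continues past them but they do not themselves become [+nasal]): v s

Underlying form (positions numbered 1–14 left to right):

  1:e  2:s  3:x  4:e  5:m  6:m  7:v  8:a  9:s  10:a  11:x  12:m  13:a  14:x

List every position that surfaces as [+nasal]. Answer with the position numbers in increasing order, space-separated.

4 5 6 8 10 12 13

From /m/ at 5 rightward: 6 /m/ is itself a trigger — this domain ends here.
From /m/ at 5 leftward: 4 /e/ → [+nasal]; 3 /x/ blocks.
From /m/ at 6 rightward: 7 /v/ transparent; 8 /a/ → [+nasal]; 9 /s/ transparent; 10 /a/ → [+nasal]; 11 /x/ blocks.
From /m/ at 6 leftward: 5 /m/ is itself a trigger — this domain ends here.
From /m/ at 12 rightward: 13 /a/ → [+nasal]; 14 /x/ blocks.
From /m/ at 12 leftward: 11 /x/ blocks.
Target with no active source: position 1 stays [-nasal].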